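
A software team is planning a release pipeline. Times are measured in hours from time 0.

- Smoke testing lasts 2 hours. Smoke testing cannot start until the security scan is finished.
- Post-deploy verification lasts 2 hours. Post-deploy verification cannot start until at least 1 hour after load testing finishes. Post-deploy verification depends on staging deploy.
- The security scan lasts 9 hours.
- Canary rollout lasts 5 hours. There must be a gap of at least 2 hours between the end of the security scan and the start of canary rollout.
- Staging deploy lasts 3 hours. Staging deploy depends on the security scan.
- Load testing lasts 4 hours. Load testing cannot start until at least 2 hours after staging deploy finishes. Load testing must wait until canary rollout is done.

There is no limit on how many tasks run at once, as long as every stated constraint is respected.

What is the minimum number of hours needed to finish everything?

23

The security scan can start immediately at hour 0; it finishes at hour 9.
After the security scan (finishes hour 9, plus 2-hour gap → hour 11), canary rollout can start at hour 11 and finishes at hour 16.
Smoke testing waits on the security scan (finishes hour 9), so it starts at hour 9 and finishes at 9 + 2 = hour 11.
After the security scan (finishes hour 9), staging deploy can start at hour 9 and finishes at hour 12.
Load testing needs all of staging deploy (finishes hour 12, plus 2-hour gap → hour 14); canary rollout (finishes hour 16). That puts its earliest start at hour 16; it finishes at 16 + 4 = hour 20.
Post-deploy verification has to wait for load testing (finishes hour 20, plus 1-hour gap → hour 21); staging deploy (finishes hour 12). The latest of these is hour 21, so post-deploy verification runs hour 21 to 21 + 2 = hour 23.
All tasks are finished once the last one completes. Finish times: The security scan at 9, Staging deploy at 12, Smoke testing at 11, Canary rollout at 16, Load testing at 20, Post-deploy verification at 23. The latest is hour 23.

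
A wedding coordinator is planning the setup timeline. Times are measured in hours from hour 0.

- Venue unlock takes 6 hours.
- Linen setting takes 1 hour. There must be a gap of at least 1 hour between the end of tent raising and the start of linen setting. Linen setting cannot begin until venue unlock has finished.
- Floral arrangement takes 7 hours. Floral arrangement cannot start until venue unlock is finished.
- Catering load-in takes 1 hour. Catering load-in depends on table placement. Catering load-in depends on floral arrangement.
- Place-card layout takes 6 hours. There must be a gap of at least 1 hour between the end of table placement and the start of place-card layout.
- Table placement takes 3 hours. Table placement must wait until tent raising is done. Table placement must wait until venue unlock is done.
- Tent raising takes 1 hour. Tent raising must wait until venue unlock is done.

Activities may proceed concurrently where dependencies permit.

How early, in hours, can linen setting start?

Venue unlock has no prerequisites, so it starts at hour 0 and finishes at hour 6.
Tent raising cannot begin until venue unlock (finishes hour 6). It runs from hour 6 to 6 + 1 = hour 7.
Linen setting waits on tent raising (finishes hour 7, plus 1-hour gap → hour 8); venue unlock (finishes hour 6). The latest of these is hour 8, which is the earliest linen setting can start.

8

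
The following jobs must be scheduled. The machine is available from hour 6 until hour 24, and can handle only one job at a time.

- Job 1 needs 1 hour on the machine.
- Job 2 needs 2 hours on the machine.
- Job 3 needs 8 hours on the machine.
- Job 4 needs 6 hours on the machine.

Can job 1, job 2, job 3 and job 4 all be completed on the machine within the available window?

Yes

The machine window is 24 − 6 = 18 hours.
Running back to back, the jobs need 1 + 2 + 8 + 6 = 17 hours on the machine.
Since 17 ≤ 18, they fit within the window.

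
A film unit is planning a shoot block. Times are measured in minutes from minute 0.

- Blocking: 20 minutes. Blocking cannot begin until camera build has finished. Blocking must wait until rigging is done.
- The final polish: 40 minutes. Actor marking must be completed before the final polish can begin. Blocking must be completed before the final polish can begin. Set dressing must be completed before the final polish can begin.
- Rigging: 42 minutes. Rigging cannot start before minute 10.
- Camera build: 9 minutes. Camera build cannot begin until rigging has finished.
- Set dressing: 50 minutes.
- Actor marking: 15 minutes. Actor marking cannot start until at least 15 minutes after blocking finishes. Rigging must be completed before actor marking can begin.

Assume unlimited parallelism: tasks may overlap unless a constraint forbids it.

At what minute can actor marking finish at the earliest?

111

After its own release at minute 10, rigging can start at minute 10 and finishes at minute 52.
Camera build cannot begin until rigging (finishes minute 52). It runs from minute 52 to 52 + 9 = minute 61.
For blocking: camera build (finishes minute 61); rigging (finishes minute 52). Taking the maximum gives a start of minute 61, and it finishes at 61 + 20 = minute 81.
Actor marking has to wait for blocking (finishes minute 81, plus 15-minute gap → minute 96); rigging (finishes minute 52). The latest of these is minute 96, so actor marking runs minute 96 to 96 + 15 = minute 111.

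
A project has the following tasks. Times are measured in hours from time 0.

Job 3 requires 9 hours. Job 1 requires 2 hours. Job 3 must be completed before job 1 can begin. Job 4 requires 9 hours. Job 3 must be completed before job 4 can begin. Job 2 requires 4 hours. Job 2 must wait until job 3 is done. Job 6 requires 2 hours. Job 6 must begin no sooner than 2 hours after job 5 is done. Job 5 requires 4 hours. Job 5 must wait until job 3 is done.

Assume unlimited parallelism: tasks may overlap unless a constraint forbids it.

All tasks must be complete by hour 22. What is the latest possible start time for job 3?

To finish by hour 22, job 1 (duration 2) must start no later than hour 20.
Job 2 has no dependents, so it just needs to finish by hour 22. Starting by 22 − 4 = hour 18 achieves that.
Job 4 must finish by hour 22; it takes 9 hours, so it must start by 22 − 9 = hour 13.
Nothing follows job 6; the deadline of hour 22 is its only limit. It must start by 22 − 2 = hour 20.
Since job 6 (must start by hour 20, minus 2-hour gap → hour 18) depends on it, job 5 must finish by hour 18. Backing off its 4-hour duration gives a latest start of hour 14.
Job 3 must finish in time for job 1 (must start by hour 20); job 2 (must start by hour 18); job 4 (must start by hour 13); job 5 (must start by hour 14). The tightest is hour 13, so job 3 must start by 13 − 9 = hour 4.

4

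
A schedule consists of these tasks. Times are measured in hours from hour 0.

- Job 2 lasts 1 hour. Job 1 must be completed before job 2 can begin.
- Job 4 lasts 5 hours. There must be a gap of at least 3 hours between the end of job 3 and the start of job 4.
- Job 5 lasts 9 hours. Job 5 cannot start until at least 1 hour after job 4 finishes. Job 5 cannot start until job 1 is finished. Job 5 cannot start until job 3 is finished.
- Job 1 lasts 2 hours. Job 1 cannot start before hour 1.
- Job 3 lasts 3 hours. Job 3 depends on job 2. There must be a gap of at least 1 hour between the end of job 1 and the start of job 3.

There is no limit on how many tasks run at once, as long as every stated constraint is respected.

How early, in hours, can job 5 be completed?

After its own release at hour 1, job 1 can start at hour 1 and finishes at hour 3.
Job 2 cannot begin until job 1 (finishes hour 3). It runs from hour 3 to 3 + 1 = hour 4.
Job 3 cannot start until job 2 (finishes hour 4); job 1 (finishes hour 3, plus 1-hour gap → hour 4). The controlling bound is hour 4, so job 3 finishes at 4 + 3 = hour 7.
Job 4 cannot begin until job 3 (finishes hour 7, plus 3-hour gap → hour 10). It runs from hour 10 to 10 + 5 = hour 15.
Job 5 has to wait for job 4 (finishes hour 15, plus 1-hour gap → hour 16); job 1 (finishes hour 3); job 3 (finishes hour 7). The latest of these is hour 16, so job 5 runs hour 16 to 16 + 9 = hour 25.

25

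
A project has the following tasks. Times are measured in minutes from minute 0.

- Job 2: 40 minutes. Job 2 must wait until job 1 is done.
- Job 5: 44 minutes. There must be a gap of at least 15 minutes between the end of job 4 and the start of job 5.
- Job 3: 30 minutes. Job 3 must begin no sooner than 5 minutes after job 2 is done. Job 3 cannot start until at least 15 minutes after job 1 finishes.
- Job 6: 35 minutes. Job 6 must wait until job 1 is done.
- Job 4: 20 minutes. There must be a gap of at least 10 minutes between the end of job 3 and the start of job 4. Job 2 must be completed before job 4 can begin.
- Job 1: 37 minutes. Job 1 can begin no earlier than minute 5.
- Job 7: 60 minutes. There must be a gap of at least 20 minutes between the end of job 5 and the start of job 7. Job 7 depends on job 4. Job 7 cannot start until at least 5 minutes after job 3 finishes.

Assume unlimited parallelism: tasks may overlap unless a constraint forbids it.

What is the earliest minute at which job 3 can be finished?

117

After its own release at minute 5, job 1 can start at minute 5 and finishes at minute 42.
Job 2 waits on job 1 (finishes minute 42), so it starts at minute 42 and finishes at 42 + 40 = minute 82.
Job 3 cannot start until job 2 (finishes minute 82, plus 5-minute gap → minute 87); job 1 (finishes minute 42, plus 15-minute gap → minute 57). The controlling bound is minute 87, so job 3 finishes at 87 + 30 = minute 117.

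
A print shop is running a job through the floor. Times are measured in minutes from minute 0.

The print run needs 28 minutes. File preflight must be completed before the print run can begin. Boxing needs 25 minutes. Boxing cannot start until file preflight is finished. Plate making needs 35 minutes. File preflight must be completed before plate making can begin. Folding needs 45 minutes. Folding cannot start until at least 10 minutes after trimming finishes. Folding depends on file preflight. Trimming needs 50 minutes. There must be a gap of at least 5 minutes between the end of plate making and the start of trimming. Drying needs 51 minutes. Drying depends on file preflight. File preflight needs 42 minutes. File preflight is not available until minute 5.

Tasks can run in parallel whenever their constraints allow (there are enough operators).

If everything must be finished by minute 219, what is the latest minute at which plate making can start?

74

To finish by minute 219, folding (duration 45) must start no later than minute 174.
Trimming feeds into folding (must start by minute 174, minus 10-minute gap → minute 164); so trimming must finish by minute 164 and therefore start by minute 114.
Since trimming (must start by minute 114, minus 5-minute gap → minute 109) depends on it, plate making must finish by minute 109. Backing off its 35-minute duration gives a latest start of minute 74.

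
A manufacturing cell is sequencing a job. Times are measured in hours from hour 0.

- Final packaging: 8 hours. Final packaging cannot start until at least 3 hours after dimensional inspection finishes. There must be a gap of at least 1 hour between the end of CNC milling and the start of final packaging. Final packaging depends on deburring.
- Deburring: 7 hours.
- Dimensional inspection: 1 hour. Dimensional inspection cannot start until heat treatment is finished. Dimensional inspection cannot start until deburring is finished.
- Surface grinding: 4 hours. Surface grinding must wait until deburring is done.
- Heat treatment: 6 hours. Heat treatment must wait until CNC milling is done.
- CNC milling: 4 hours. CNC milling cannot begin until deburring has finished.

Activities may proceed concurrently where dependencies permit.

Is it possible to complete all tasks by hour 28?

No

Nothing blocks deburring, so it runs from hour 0 to hour 7.
After deburring (finishes hour 7), surface grinding can start at hour 7 and finishes at hour 11.
CNC milling cannot begin until deburring (finishes hour 7). It runs from hour 7 to 7 + 4 = hour 11.
Heat treatment waits on CNC milling (finishes hour 11), so it starts at hour 11 and finishes at 11 + 6 = hour 17.
Dimensional inspection has to wait for heat treatment (finishes hour 17); deburring (finishes hour 7). The latest of these is hour 17, so dimensional inspection runs hour 17 to 17 + 1 = hour 18.
For final packaging: dimensional inspection (finishes hour 18, plus 3-hour gap → hour 21); CNC milling (finishes hour 11, plus 1-hour gap → hour 12); deburring (finishes hour 7). Taking the maximum gives a start of hour 21, and it finishes at 21 + 8 = hour 29.
The earliest everything can be done is hour 29, which is after the deadline of 28, so it is not possible.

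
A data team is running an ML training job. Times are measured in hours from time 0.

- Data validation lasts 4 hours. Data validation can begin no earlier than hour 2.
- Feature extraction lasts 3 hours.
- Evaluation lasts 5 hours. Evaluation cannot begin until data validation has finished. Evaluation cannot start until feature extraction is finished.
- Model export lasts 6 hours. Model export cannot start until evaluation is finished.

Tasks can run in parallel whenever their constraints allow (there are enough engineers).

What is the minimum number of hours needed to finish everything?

17

Nothing blocks feature extraction, so it runs from hour 0 to hour 3.
Data validation cannot begin until its own release at hour 2. It runs from hour 2 to 2 + 4 = hour 6.
For evaluation: data validation (finishes hour 6); feature extraction (finishes hour 3). Taking the maximum gives a start of hour 6, and it finishes at 6 + 5 = hour 11.
Model export waits on evaluation (finishes hour 11), so it starts at hour 11 and finishes at 11 + 6 = hour 17.
All tasks are finished once the last one completes. Finish times: Data validation at 6, Feature extraction at 3, Evaluation at 11, Model export at 17. The latest is hour 17.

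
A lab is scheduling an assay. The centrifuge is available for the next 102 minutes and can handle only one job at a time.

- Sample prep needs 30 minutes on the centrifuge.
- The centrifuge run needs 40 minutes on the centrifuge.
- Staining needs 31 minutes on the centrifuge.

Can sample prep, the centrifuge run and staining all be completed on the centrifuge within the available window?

Running back to back, the jobs need 30 + 40 + 31 = 101 minutes on the centrifuge.
Since 101 ≤ 102, they fit within the window.

Yes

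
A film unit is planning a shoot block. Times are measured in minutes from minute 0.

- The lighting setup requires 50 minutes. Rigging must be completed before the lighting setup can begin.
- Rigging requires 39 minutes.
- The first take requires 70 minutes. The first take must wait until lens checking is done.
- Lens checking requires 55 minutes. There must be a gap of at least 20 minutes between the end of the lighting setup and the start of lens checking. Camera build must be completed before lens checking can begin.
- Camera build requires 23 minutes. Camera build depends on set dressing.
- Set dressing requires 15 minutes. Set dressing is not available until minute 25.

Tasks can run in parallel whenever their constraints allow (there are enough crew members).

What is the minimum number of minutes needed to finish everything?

234

After its own release at minute 25, set dressing can start at minute 25 and finishes at minute 40.
After set dressing (finishes minute 40), camera build can start at minute 40 and finishes at minute 63.
Rigging has no prerequisites, so it starts at minute 0 and finishes at minute 39.
After rigging (finishes minute 39), the lighting setup can start at minute 39 and finishes at minute 89.
Lens checking has to wait for the lighting setup (finishes minute 89, plus 20-minute gap → minute 109); camera build (finishes minute 63). The latest of these is minute 109, so lens checking runs minute 109 to 109 + 55 = minute 164.
After lens checking (finishes minute 164), the first take can start at minute 164 and finishes at minute 234.
All tasks are finished once the last one completes. Finish times: Rigging at 39, Set dressing at 40, The lighting setup at 89, Camera build at 63, Lens checking at 164, The first take at 234. The latest is minute 234.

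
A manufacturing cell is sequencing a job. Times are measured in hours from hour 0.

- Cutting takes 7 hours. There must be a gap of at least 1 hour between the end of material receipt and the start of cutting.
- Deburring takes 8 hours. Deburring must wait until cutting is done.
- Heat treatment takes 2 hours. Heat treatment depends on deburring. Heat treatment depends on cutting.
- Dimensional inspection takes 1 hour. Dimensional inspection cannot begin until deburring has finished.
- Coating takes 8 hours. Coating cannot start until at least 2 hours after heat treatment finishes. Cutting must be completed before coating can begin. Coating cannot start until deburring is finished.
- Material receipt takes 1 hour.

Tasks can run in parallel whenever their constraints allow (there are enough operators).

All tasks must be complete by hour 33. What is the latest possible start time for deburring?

13

To finish by hour 33, coating (duration 8) must start no later than hour 25.
Heat treatment feeds into coating (must start by hour 25, minus 2-hour gap → hour 23); so heat treatment must finish by hour 23 and therefore start by hour 21.
Nothing follows dimensional inspection; the deadline of hour 33 is its only limit. It must start by 33 − 1 = hour 32.
Deburring must finish in time for heat treatment (must start by hour 21); dimensional inspection (must start by hour 32); coating (must start by hour 25). The tightest is hour 21, so deburring must start by 21 − 8 = hour 13.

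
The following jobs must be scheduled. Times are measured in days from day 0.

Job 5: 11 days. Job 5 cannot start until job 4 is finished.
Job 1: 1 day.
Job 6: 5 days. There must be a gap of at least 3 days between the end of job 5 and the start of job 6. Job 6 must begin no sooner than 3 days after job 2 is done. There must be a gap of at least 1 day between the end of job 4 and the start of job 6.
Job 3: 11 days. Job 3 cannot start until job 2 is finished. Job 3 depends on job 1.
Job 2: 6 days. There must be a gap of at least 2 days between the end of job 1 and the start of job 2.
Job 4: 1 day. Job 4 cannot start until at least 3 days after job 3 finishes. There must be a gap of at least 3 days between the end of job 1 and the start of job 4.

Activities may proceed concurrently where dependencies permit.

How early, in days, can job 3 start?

9

Nothing blocks job 1, so it runs from day 0 to day 1.
Job 2 waits on job 1 (finishes day 1, plus 2-day gap → day 3), so it starts at day 3 and finishes at 3 + 6 = day 9.
Job 3 waits on job 2 (finishes day 9); job 1 (finishes day 1). The latest of these is day 9, which is the earliest job 3 can start.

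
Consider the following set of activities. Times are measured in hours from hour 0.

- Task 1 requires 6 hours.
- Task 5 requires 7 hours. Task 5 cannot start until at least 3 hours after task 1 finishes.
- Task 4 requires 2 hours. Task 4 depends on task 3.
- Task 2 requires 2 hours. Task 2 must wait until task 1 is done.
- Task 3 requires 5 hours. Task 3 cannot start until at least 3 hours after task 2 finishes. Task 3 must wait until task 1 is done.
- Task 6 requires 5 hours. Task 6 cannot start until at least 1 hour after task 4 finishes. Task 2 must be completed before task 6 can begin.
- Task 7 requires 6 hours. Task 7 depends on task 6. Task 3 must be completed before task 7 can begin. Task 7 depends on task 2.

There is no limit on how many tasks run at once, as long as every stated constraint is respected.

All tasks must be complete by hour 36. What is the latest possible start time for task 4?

22

Task 7 must finish by hour 36; it takes 6 hours, so it must start by 36 − 6 = hour 30.
Task 6 must finish before task 7 (must start by hour 30). With a 5-hour duration, task 6 must start by 30 − 5 = hour 25.
Since task 6 (must start by hour 25, minus 1-hour gap → hour 24) depends on it, task 4 must finish by hour 24. Backing off its 2-hour duration gives a latest start of hour 22.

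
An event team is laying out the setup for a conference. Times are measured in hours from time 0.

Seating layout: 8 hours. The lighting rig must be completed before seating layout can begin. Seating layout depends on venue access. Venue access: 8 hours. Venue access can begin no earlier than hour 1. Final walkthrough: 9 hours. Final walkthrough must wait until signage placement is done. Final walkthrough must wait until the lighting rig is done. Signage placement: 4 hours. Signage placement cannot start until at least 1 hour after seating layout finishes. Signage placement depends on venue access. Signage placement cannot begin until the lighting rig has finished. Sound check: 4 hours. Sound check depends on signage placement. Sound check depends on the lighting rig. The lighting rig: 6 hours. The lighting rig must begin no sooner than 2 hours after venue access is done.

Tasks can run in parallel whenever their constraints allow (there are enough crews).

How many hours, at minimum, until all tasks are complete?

39

Venue access waits on its own release at hour 1, so it starts at hour 1 and finishes at 1 + 8 = hour 9.
After venue access (finishes hour 9, plus 2-hour gap → hour 11), the lighting rig can start at hour 11 and finishes at hour 17.
Seating layout has to wait for the lighting rig (finishes hour 17); venue access (finishes hour 9). The latest of these is hour 17, so seating layout runs hour 17 to 17 + 8 = hour 25.
Signage placement has to wait for seating layout (finishes hour 25, plus 1-hour gap → hour 26); venue access (finishes hour 9); the lighting rig (finishes hour 17). The latest of these is hour 26, so signage placement runs hour 26 to 26 + 4 = hour 30.
Final walkthrough cannot start until signage placement (finishes hour 30); the lighting rig (finishes hour 17). The controlling bound is hour 30, so final walkthrough finishes at 30 + 9 = hour 39.
Sound check cannot start until signage placement (finishes hour 30); the lighting rig (finishes hour 17). The controlling bound is hour 30, so sound check finishes at 30 + 4 = hour 34.
All tasks are finished once the last one completes. Finish times: Venue access at 9, The lighting rig at 17, Seating layout at 25, Signage placement at 30, Sound check at 34, Final walkthrough at 39. The latest is hour 39.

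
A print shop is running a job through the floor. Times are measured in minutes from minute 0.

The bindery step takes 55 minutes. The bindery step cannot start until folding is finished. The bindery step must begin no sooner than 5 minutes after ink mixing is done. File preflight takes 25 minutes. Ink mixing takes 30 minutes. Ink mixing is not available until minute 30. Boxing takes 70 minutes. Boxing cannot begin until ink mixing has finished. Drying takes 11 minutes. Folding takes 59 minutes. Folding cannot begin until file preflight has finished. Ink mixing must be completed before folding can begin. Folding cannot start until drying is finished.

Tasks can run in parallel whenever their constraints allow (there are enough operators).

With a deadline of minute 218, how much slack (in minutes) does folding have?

44

Drying can start immediately at minute 0; it finishes at minute 11.
Ink mixing waits on its own release at minute 30, so it starts at minute 30 and finishes at 30 + 30 = minute 60.
File preflight has no prerequisites, so it starts at minute 0 and finishes at minute 25.
Folding needs all of file preflight (finishes minute 25); ink mixing (finishes minute 60); drying (finishes minute 11). That puts its earliest start at minute 60; it finishes at 60 + 59 = minute 119.

Working backward from the deadline:
The bindery step must finish by minute 218; it takes 55 minutes, so it must start by 218 − 55 = minute 163.
Since the bindery step (must start by minute 163) depends on it, folding must finish by minute 163. Backing off its 59-minute duration gives a latest start of minute 104.
So folding can start as early as minute 60 and as late as minute 104, giving 104 − 60 = 44 minutes of slack.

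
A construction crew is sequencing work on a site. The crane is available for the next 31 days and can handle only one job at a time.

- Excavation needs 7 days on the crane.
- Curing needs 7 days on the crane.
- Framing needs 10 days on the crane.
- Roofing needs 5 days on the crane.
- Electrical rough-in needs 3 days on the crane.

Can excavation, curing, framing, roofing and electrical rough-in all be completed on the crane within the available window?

Running back to back, the jobs need 7 + 7 + 10 + 5 + 3 = 32 days on the crane.
Since 32 > 31, they cannot all fit.

No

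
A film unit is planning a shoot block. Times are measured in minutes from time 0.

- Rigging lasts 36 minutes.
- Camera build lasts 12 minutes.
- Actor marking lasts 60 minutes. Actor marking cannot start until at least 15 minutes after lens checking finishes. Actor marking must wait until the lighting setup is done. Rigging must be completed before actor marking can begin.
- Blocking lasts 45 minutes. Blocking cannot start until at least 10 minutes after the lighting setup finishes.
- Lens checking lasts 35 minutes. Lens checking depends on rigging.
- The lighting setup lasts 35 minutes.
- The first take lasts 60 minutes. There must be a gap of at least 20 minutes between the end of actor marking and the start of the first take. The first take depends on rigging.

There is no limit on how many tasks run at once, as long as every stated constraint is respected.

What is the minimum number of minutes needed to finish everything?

226

Camera build has no prerequisites, so it starts at minute 0 and finishes at minute 12.
The lighting setup has no prerequisites, so it starts at minute 0 and finishes at minute 35.
After the lighting setup (finishes minute 35, plus 10-minute gap → minute 45), blocking can start at minute 45 and finishes at minute 90.
Nothing blocks rigging, so it runs from minute 0 to minute 36.
Lens checking waits on rigging (finishes minute 36), so it starts at minute 36 and finishes at 36 + 35 = minute 71.
Actor marking needs all of lens checking (finishes minute 71, plus 15-minute gap → minute 86); the lighting setup (finishes minute 35); rigging (finishes minute 36). That puts its earliest start at minute 86; it finishes at 86 + 60 = minute 146.
The first take cannot start until actor marking (finishes minute 146, plus 20-minute gap → minute 166); rigging (finishes minute 36). The controlling bound is minute 166, so the first take finishes at 166 + 60 = minute 226.
All tasks are finished once the last one completes. Finish times: Rigging at 36, The lighting setup at 35, Camera build at 12, Lens checking at 71, Blocking at 90, Actor marking at 146, The first take at 226. The latest is minute 226.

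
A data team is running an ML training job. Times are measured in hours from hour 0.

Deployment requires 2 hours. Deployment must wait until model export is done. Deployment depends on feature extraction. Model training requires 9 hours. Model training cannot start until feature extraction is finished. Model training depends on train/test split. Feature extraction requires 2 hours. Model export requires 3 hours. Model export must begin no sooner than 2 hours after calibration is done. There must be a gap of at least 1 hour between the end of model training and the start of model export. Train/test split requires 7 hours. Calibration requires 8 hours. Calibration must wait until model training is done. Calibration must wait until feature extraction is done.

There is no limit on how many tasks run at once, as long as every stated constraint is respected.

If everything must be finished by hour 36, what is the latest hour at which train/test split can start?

5

Nothing follows deployment; the deadline of hour 36 is its only limit. It must start by 36 − 2 = hour 34.
Model export must finish before deployment (must start by hour 34). With a 3-hour duration, model export must start by 34 − 3 = hour 31.
Calibration has to be done before model export (must start by hour 31, minus 2-hour gap → hour 29). That means finishing by hour 29, i.e. starting by 29 − 8 = hour 21.
Model training has several dependents: calibration (must start by hour 21); model export (must start by hour 31, minus 1-hour gap → hour 30). The earliest of those limits is hour 21, so model training must start by 21 − 9 = hour 12.
Train/test split feeds into model training (must start by hour 12); so train/test split must finish by hour 12 and therefore start by hour 5.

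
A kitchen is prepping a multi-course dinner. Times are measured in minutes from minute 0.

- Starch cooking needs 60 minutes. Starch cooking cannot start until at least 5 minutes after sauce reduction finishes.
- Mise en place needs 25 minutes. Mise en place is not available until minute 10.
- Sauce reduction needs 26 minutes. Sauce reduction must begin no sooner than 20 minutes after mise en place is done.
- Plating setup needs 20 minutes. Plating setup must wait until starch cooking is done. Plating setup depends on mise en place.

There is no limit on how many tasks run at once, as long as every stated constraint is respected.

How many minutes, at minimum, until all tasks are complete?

166

Mise en place cannot begin until its own release at minute 10. It runs from minute 10 to 10 + 25 = minute 35.
Sauce reduction cannot begin until mise en place (finishes minute 35, plus 20-minute gap → minute 55). It runs from minute 55 to 55 + 26 = minute 81.
Starch cooking cannot begin until sauce reduction (finishes minute 81, plus 5-minute gap → minute 86). It runs from minute 86 to 86 + 60 = minute 146.
Plating setup cannot start until starch cooking (finishes minute 146); mise en place (finishes minute 35). The controlling bound is minute 146, so plating setup finishes at 146 + 20 = minute 166.
All tasks are finished once the last one completes. Finish times: Mise en place at 35, Sauce reduction at 81, Starch cooking at 146, Plating setup at 166. The latest is minute 166.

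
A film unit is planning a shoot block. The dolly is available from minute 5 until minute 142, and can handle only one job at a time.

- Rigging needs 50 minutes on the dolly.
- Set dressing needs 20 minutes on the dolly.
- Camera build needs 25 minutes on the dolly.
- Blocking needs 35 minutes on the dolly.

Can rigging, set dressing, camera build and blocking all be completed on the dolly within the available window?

The dolly window is 142 − 5 = 137 minutes.
Running back to back, the jobs need 50 + 20 + 25 + 35 = 130 minutes on the dolly.
Since 130 ≤ 137, they fit within the window.

Yes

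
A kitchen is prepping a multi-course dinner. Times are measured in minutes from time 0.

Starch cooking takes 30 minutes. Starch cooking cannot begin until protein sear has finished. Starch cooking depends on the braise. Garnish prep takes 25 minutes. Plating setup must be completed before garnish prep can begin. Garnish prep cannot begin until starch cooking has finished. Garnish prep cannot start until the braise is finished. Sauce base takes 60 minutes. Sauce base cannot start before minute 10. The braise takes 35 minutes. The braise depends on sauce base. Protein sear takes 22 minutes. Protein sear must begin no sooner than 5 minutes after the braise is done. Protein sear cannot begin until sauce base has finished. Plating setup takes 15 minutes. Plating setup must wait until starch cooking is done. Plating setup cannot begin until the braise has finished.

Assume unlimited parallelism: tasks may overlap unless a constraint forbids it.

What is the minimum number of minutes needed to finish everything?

202

Sauce base waits on its own release at minute 10, so it starts at minute 10 and finishes at 10 + 60 = minute 70.
The braise waits on sauce base (finishes minute 70), so it starts at minute 70 and finishes at 70 + 35 = minute 105.
For protein sear: the braise (finishes minute 105, plus 5-minute gap → minute 110); sauce base (finishes minute 70). Taking the maximum gives a start of minute 110, and it finishes at 110 + 22 = minute 132.
Starch cooking has to wait for protein sear (finishes minute 132); the braise (finishes minute 105). The latest of these is minute 132, so starch cooking runs minute 132 to 132 + 30 = minute 162.
For plating setup: starch cooking (finishes minute 162); the braise (finishes minute 105). Taking the maximum gives a start of minute 162, and it finishes at 162 + 15 = minute 177.
Garnish prep cannot start until plating setup (finishes minute 177); starch cooking (finishes minute 162); the braise (finishes minute 105). The controlling bound is minute 177, so garnish prep finishes at 177 + 25 = minute 202.
All tasks are finished once the last one completes. Finish times: Sauce base at 70, The braise at 105, Protein sear at 132, Starch cooking at 162, Plating setup at 177, Garnish prep at 202. The latest is minute 202.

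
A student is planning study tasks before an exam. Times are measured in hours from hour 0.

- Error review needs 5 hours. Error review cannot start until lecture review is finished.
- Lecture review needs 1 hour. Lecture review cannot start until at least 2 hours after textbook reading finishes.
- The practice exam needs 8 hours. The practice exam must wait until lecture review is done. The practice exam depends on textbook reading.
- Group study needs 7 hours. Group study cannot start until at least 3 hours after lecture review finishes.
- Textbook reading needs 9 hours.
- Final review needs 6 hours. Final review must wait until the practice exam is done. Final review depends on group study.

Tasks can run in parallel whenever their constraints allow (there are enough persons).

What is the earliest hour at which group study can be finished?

22

Nothing blocks textbook reading, so it runs from hour 0 to hour 9.
Lecture review cannot begin until textbook reading (finishes hour 9, plus 2-hour gap → hour 11). It runs from hour 11 to 11 + 1 = hour 12.
Group study waits on lecture review (finishes hour 12, plus 3-hour gap → hour 15), so it starts at hour 15 and finishes at 15 + 7 = hour 22.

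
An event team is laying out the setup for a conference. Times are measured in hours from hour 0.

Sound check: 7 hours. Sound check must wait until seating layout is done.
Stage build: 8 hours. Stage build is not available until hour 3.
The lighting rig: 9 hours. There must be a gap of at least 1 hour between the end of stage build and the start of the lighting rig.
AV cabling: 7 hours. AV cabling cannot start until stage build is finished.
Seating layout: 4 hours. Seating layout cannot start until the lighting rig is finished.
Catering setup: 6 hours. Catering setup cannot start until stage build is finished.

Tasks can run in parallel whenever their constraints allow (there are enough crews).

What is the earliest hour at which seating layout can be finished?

25

Stage build waits on its own release at hour 3, so it starts at hour 3 and finishes at 3 + 8 = hour 11.
The lighting rig waits on stage build (finishes hour 11, plus 1-hour gap → hour 12), so it starts at hour 12 and finishes at 12 + 9 = hour 21.
After the lighting rig (finishes hour 21), seating layout can start at hour 21 and finishes at hour 25.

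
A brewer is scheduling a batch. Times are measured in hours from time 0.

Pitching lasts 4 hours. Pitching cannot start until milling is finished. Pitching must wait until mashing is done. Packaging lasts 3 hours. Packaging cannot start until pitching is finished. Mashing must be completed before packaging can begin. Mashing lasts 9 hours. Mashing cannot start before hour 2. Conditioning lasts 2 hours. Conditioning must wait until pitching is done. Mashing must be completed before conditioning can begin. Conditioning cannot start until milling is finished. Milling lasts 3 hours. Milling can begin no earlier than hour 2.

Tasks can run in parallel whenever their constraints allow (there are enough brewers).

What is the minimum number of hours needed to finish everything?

Mashing cannot begin until its own release at hour 2. It runs from hour 2 to 2 + 9 = hour 11.
After its own release at hour 2, milling can start at hour 2 and finishes at hour 5.
Pitching cannot start until milling (finishes hour 5); mashing (finishes hour 11). The controlling bound is hour 11, so pitching finishes at 11 + 4 = hour 15.
Packaging has to wait for pitching (finishes hour 15); mashing (finishes hour 11). The latest of these is hour 15, so packaging runs hour 15 to 15 + 3 = hour 18.
Conditioning has to wait for pitching (finishes hour 15); mashing (finishes hour 11); milling (finishes hour 5). The latest of these is hour 15, so conditioning runs hour 15 to 15 + 2 = hour 17.
All tasks are finished once the last one completes. Finish times: Milling at 5, Mashing at 11, Pitching at 15, Conditioning at 17, Packaging at 18. The latest is hour 18.

18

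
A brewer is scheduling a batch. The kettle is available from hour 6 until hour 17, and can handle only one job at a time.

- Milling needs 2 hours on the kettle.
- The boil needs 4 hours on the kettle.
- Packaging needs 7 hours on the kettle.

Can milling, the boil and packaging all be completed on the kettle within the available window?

No

The kettle window is 17 − 6 = 11 hours.
Running back to back, the jobs need 2 + 4 + 7 = 13 hours on the kettle.
Since 13 > 11, they cannot all fit.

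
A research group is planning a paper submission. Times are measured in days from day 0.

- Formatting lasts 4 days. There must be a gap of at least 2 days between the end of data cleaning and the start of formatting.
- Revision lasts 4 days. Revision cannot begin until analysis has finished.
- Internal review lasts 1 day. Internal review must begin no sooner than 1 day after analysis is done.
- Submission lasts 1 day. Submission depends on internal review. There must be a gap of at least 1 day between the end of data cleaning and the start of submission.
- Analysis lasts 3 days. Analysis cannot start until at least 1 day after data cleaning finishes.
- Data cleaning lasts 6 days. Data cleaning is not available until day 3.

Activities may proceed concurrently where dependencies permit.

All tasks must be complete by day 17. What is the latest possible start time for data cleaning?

3

Submission must finish by day 17; it takes 1 day, so it must start by 17 − 1 = day 16.
Since submission (must start by day 16) depends on it, internal review must finish by day 16. Backing off its 1-day duration gives a latest start of day 15.
Revision has no dependents, so it just needs to finish by day 17. Starting by 17 − 4 = day 13 achieves that.
For analysis: internal review (must start by day 15, minus 1-day gap → day 14); revision (must start by day 13). The most restrictive is day 13; with a 3-day duration, analysis must start by day 10.
To finish by day 17, formatting (duration 4) must start no later than day 13.
Data cleaning must finish in time for analysis (must start by day 10, minus 1-day gap → day 9); formatting (must start by day 13, minus 2-day gap → day 11); submission (must start by day 16, minus 1-day gap → day 15). The tightest is day 9, so data cleaning must start by 9 − 6 = day 3.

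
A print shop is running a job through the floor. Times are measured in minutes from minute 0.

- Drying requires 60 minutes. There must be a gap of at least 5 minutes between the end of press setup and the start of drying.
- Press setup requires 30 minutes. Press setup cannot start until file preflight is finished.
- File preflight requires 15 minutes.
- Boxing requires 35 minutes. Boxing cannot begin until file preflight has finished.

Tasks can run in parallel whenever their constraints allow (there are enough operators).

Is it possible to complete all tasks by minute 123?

File preflight can start immediately at minute 0; it finishes at minute 15.
After file preflight (finishes minute 15), boxing can start at minute 15 and finishes at minute 50.
Press setup cannot begin until file preflight (finishes minute 15). It runs from minute 15 to 15 + 30 = minute 45.
Drying cannot begin until press setup (finishes minute 45, plus 5-minute gap → minute 50). It runs from minute 50 to 50 + 60 = minute 110.
Every task is finished by minute 110, which is no later than the deadline of 123, so the schedule is feasible.

Yes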